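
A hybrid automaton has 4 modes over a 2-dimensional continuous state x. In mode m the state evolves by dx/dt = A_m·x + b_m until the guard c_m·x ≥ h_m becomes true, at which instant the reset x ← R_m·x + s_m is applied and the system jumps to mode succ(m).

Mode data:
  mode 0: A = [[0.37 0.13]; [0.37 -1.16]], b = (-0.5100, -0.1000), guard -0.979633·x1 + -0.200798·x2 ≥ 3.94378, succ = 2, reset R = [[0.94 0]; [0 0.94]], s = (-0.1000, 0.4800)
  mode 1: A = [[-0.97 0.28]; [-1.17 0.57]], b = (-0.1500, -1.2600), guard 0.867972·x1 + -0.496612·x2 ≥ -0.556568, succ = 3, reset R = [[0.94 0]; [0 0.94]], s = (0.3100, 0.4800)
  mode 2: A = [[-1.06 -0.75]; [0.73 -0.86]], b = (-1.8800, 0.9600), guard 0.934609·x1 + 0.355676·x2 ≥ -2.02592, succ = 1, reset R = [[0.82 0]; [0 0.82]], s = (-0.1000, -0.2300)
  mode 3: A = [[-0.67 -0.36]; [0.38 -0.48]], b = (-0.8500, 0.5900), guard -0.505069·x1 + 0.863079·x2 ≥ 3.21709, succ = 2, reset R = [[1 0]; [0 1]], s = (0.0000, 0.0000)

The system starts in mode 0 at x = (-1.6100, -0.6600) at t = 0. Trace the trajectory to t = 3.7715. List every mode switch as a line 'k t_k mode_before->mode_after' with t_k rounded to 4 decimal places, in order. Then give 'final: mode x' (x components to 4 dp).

Mode 0: guard c·x = 3.9438 hit at Δt = 1.4092 (t = 1.4092), x⁻ = (-3.8319, -0.9461) → reset → x⁺ = (-3.7019, -0.4093), jump to mode 2
Mode 2: guard c·x = -2.0259 hit at Δt = 1.2579 (t = 2.6671), x⁻ = (-1.8721, -0.7768) → reset → x⁺ = (-1.6351, -0.8670), jump to mode 1
Mode 1: guard c·x = -0.5566 hit at Δt = 0.4842 (t = 3.1513), x⁻ = (-1.1754, -0.9336) → reset → x⁺ = (-0.7949, -0.3976), jump to mode 3
Mode 3: flow for 0.6202 to horizon, guard not reached → x = (-0.9087, -0.1528)

1 1.4092 0->2
2 2.6671 2->1
3 3.1513 1->3
final: 3 -0.9087 -0.1528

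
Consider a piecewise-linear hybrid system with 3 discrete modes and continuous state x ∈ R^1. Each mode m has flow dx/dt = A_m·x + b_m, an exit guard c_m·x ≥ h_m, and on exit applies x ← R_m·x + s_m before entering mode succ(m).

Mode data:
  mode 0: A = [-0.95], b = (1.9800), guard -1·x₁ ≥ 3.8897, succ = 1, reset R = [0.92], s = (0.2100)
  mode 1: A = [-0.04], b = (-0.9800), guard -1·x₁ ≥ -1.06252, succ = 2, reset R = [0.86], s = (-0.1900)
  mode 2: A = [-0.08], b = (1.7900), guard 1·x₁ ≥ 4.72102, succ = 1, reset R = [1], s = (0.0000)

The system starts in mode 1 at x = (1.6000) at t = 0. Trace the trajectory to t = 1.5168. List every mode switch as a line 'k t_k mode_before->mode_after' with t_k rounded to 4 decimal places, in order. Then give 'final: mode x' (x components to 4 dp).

Mode 1: guard c·x = -1.0625 hit at Δt = 0.5202 (t = 0.5202), x⁻ = (1.0625) → reset → x⁺ = (0.7238), jump to mode 2
Mode 2: flow for 0.9966 to horizon, guard not reached → x = (2.3830)

1 0.5202 1->2
final: 2 2.3830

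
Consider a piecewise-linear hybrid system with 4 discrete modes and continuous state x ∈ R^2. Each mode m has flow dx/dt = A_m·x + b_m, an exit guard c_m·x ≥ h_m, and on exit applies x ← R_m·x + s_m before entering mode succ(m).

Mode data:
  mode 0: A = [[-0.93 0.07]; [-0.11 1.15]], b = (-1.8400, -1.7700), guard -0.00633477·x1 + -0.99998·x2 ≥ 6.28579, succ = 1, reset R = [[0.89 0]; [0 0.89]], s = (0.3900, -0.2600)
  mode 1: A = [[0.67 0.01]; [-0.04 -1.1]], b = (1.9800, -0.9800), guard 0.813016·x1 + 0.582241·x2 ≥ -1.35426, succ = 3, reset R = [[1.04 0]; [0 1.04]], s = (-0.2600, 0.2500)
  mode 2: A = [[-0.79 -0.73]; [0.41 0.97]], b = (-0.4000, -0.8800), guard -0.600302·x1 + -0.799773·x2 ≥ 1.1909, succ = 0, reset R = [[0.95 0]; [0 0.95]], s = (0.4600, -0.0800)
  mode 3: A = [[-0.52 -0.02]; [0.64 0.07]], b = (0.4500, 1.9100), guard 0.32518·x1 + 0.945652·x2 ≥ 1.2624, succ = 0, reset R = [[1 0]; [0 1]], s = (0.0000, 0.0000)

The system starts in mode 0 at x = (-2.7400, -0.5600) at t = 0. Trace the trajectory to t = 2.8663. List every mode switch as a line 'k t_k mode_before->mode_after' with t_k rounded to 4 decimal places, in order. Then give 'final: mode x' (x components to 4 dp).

1 1.2218 0->1
2 2.4963 1->3
final: 3 -0.2003 -1.3285

Mode 0: guard c·x = 6.2858 hit at Δt = 1.2218 (t = 1.2218), x⁻ = (-2.3911, -6.2708) → reset → x⁺ = (-1.7381, -5.8410), jump to mode 1
Mode 1: guard c·x = -1.3543 hit at Δt = 1.2745 (t = 2.4963), x⁻ = (-0.1727, -2.0848) → reset → x⁺ = (-0.4396, -1.9182), jump to mode 3
Mode 3: flow for 0.3700 to horizon, guard not reached → x = (-0.2003, -1.3285)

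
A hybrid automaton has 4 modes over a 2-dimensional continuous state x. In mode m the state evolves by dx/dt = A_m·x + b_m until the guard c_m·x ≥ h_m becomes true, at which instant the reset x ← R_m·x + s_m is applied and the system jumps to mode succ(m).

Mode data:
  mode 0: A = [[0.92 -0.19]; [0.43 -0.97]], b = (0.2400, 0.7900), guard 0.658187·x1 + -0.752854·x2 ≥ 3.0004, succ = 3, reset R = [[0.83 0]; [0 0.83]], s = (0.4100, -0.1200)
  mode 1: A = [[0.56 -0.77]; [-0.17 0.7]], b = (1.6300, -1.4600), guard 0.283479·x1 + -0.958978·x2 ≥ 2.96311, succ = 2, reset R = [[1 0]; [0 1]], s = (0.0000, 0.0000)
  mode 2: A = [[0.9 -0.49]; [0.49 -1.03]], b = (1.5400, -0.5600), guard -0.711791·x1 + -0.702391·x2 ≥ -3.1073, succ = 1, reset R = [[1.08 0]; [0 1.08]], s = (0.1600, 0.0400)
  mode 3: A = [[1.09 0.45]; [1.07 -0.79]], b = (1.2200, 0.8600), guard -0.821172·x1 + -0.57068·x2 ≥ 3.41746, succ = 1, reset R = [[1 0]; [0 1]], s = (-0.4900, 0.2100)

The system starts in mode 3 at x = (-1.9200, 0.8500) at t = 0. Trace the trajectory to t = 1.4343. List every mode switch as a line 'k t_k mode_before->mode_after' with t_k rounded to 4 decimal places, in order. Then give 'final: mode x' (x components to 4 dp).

Mode 3: guard c·x = 3.4175 hit at Δt = 1.0319 (t = 1.0319), x⁻ = (-3.4833, -0.9761) → reset → x⁺ = (-3.9733, -0.7661), jump to mode 1
Mode 1: flow for 0.4024 to horizon, guard not reached → x = (-3.8778, -1.3822)

1 1.0319 3->1
final: 1 -3.8778 -1.3822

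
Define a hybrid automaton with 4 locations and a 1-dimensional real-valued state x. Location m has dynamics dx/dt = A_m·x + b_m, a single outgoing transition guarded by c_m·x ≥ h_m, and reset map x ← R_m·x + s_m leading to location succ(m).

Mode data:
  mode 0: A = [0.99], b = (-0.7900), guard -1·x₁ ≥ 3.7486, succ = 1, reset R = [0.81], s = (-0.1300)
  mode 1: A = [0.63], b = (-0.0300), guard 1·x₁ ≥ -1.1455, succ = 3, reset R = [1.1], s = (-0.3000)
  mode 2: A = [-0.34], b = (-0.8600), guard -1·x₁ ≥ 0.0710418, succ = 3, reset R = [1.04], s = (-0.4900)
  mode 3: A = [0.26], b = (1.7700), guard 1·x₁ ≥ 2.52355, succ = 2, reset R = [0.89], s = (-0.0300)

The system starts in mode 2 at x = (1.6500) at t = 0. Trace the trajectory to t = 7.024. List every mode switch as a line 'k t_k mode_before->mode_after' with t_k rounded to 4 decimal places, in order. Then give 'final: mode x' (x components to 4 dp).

1 1.5608 2->3
2 3.1061 3->2
3 5.0404 2->3
4 6.5857 3->2
final: 2 1.5590

Mode 2: guard c·x = 0.0710 hit at Δt = 1.5608 (t = 1.5608), x⁻ = (-0.0710) → reset → x⁺ = (-0.5639), jump to mode 3
Mode 3: guard c·x = 2.5236 hit at Δt = 1.5453 (t = 3.1061), x⁻ = (2.5235) → reset → x⁺ = (2.2160), jump to mode 2
Mode 2: guard c·x = 0.0710 hit at Δt = 1.9343 (t = 5.0404), x⁻ = (-0.0710) → reset → x⁺ = (-0.5639), jump to mode 3
Mode 3: guard c·x = 2.5236 hit at Δt = 1.5453 (t = 6.5857), x⁻ = (2.5235) → reset → x⁺ = (2.2160), jump to mode 2
Mode 2: flow for 0.4383 to horizon, guard not reached → x = (1.5590)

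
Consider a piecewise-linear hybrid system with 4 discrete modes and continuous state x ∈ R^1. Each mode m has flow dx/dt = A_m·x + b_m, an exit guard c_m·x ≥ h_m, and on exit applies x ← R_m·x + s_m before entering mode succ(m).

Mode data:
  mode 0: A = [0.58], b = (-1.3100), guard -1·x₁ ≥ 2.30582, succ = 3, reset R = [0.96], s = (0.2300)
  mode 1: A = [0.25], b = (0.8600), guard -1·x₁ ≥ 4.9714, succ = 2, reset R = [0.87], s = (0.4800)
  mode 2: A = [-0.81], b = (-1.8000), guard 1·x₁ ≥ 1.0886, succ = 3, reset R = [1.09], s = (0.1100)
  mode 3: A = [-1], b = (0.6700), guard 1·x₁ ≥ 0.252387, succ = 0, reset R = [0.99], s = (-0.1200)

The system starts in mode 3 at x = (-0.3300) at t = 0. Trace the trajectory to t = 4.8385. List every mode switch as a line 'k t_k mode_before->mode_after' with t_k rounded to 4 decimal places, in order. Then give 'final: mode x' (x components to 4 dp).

Mode 3: guard c·x = 0.2524 hit at Δt = 0.8732 (t = 0.8732), x⁻ = (0.2524) → reset → x⁺ = (0.1299), jump to mode 0
Mode 0: guard c·x = 2.3058 hit at Δt = 1.3151 (t = 2.1883), x⁻ = (-2.3058) → reset → x⁺ = (-1.9836), jump to mode 3
Mode 3: guard c·x = 0.2524 hit at Δt = 1.8491 (t = 4.0374), x⁻ = (0.2524) → reset → x⁺ = (0.1299), jump to mode 0
Mode 0: flow for 0.8011 to horizon, guard not reached → x = (-1.1291)

1 0.8732 3->0
2 2.1883 0->3
3 4.0374 3->0
final: 0 -1.1291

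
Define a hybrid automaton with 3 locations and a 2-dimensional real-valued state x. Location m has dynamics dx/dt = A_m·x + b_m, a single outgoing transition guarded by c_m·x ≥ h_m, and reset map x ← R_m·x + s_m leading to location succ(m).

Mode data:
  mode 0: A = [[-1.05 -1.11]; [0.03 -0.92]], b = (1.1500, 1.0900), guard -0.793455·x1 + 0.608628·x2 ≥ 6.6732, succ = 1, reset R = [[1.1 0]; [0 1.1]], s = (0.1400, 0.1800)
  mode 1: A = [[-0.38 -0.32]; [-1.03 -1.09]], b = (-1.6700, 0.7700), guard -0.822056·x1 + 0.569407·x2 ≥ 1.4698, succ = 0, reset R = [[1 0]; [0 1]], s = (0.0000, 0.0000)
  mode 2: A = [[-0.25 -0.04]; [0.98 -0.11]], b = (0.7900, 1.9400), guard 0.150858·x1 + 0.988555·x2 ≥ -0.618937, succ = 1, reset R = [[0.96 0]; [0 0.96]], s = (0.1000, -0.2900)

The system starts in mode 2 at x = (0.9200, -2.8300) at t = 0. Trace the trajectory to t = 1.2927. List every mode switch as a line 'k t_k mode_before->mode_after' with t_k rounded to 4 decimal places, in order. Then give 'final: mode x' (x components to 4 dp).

1 0.6216 2->1
final: 1 0.1950 -0.4871

Mode 2: guard c·x = -0.6189 hit at Δt = 0.6216 (t = 0.6216), x⁻ = (1.2840, -0.8220) → reset → x⁺ = (1.3326, -1.0792), jump to mode 1
Mode 1: flow for 0.6711 to horizon, guard not reached → x = (0.1950, -0.4871)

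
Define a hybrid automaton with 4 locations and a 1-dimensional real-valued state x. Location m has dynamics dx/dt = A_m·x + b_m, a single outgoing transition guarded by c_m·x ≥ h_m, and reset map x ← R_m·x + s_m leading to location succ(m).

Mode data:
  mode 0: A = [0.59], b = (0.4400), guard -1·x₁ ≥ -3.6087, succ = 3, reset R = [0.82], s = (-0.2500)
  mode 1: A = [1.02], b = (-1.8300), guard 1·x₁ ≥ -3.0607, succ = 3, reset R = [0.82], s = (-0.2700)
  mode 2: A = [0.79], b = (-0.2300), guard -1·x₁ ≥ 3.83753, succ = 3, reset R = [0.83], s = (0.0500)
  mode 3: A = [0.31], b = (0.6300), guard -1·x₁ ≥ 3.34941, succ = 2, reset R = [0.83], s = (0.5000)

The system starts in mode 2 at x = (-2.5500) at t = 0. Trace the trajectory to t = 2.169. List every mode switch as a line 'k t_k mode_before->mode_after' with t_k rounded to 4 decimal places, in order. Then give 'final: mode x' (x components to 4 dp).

1 0.4731 2->3
2 1.0458 3->2
3 1.6453 2->3
final: 3 -3.3296

Mode 2: guard c·x = 3.8375 hit at Δt = 0.4731 (t = 0.4731), x⁻ = (-3.8375) → reset → x⁺ = (-3.1351), jump to mode 3
Mode 3: guard c·x = 3.3494 hit at Δt = 0.5727 (t = 1.0458), x⁻ = (-3.3494) → reset → x⁺ = (-2.2800), jump to mode 2
Mode 2: guard c·x = 3.8375 hit at Δt = 0.5995 (t = 1.6453), x⁻ = (-3.8375) → reset → x⁺ = (-3.1351), jump to mode 3
Mode 3: flow for 0.5237 to horizon, guard not reached → x = (-3.3296)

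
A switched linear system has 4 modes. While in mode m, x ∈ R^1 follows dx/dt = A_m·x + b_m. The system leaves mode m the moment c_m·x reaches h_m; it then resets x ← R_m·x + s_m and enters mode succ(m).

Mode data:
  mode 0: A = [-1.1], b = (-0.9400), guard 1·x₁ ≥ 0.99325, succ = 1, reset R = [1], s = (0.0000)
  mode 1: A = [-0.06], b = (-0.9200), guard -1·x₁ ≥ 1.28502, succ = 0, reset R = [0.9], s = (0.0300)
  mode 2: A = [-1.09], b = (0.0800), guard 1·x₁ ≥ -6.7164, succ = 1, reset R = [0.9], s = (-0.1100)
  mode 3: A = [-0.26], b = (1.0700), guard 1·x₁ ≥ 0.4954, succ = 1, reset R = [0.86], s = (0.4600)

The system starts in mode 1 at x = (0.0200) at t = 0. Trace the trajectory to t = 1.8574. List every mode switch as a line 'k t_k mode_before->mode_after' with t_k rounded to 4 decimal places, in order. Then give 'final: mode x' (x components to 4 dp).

Mode 1: guard c·x = 1.2850 hit at Δt = 1.4805 (t = 1.4805), x⁻ = (-1.2850) → reset → x⁺ = (-1.1265), jump to mode 0
Mode 0: flow for 0.3769 to horizon, guard not reached → x = (-1.0342)

1 1.4805 1->0
final: 0 -1.0342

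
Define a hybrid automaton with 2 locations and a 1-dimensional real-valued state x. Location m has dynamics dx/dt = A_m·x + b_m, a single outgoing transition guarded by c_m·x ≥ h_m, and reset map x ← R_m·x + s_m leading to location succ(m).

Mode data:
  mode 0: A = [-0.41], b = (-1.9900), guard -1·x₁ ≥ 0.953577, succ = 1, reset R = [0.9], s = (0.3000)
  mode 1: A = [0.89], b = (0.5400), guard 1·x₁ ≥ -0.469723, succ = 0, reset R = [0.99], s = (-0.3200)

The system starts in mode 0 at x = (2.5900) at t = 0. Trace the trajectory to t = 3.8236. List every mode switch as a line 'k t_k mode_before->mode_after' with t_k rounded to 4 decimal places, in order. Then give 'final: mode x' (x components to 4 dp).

Mode 0: guard c·x = 0.9536 hit at Δt = 1.5765 (t = 1.5765), x⁻ = (-0.9536) → reset → x⁺ = (-0.5582), jump to mode 1
Mode 1: guard c·x = -0.4697 hit at Δt = 1.1664 (t = 2.7429), x⁻ = (-0.4697) → reset → x⁺ = (-0.7850), jump to mode 0
Mode 0: guard c·x = 0.9536 hit at Δt = 0.1032 (t = 2.8461), x⁻ = (-0.9536) → reset → x⁺ = (-0.5582), jump to mode 1
Mode 1: flow for 0.9775 to horizon, guard not reached → x = (-0.4909)

1 1.5765 0->1
2 2.7429 1->0
3 2.8461 0->1
final: 1 -0.4909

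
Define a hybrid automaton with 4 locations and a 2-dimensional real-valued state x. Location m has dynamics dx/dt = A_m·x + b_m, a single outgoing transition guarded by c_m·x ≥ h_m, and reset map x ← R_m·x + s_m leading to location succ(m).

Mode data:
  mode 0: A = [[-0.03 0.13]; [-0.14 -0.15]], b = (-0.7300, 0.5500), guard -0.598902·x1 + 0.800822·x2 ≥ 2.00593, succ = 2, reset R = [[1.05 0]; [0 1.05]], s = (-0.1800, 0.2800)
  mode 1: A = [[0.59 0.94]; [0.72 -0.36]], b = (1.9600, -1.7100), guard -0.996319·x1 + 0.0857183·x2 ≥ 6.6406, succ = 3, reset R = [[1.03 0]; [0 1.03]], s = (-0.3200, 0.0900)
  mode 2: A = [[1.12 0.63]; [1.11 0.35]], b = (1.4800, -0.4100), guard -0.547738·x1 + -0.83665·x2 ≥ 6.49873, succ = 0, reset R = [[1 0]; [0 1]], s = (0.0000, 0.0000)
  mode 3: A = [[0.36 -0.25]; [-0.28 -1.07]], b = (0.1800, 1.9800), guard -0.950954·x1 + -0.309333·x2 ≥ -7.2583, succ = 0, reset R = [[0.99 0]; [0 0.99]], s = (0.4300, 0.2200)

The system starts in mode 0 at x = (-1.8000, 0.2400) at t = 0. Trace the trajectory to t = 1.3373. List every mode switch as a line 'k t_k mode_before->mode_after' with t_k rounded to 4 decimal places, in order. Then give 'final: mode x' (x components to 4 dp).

1 0.7629 0->2
final: 2 -3.5079 -0.9199

Mode 0: guard c·x = 2.0059 hit at Δt = 0.7629 (t = 0.7629), x⁻ = (-2.2578, 0.8163) → reset → x⁺ = (-2.5507, 1.1371), jump to mode 2
Mode 2: flow for 0.5744 to horizon, guard not reached → x = (-3.5079, -0.9199)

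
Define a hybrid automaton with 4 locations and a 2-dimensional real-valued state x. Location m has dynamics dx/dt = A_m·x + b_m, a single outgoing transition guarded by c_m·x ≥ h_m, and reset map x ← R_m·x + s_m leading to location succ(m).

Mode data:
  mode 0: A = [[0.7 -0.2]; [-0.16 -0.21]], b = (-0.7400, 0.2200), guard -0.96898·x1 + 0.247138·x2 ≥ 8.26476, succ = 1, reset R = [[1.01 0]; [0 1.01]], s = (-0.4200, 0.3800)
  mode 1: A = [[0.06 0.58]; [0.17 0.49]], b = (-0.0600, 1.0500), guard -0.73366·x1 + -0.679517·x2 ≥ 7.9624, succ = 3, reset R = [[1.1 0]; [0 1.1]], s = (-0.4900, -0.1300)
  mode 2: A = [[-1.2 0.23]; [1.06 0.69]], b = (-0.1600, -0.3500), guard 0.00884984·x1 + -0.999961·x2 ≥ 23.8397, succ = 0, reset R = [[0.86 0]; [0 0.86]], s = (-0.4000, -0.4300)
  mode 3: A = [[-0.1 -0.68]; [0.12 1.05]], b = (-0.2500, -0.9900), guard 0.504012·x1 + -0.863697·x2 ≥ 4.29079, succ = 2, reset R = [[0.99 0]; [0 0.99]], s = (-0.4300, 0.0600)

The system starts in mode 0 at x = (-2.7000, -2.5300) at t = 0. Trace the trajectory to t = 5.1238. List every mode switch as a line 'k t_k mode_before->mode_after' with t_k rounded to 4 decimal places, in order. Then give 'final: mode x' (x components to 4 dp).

Mode 0: guard c·x = 8.2648 hit at Δt = 1.4850 (t = 1.4850), x⁻ = (-8.6556, -0.4949) → reset → x⁺ = (-9.1621, -0.1198), jump to mode 1
Mode 1: guard c·x = 7.9624 hit at Δt = 0.9609 (t = 2.4459), x⁻ = (-10.0288, -0.8899) → reset → x⁺ = (-11.5217, -1.1089), jump to mode 3
Mode 3: guard c·x = 4.2908 hit at Δt = 1.1902 (t = 3.6361), x⁻ = (-7.1287, -9.1279) → reset → x⁺ = (-7.4875, -8.9766), jump to mode 2
Mode 2: guard c·x = 23.8397 hit at Δt = 0.8577 (t = 4.4938), x⁻ = (-4.8733, -23.8838) → reset → x⁺ = (-4.5910, -20.9700), jump to mode 0
Mode 0: flow for 0.6300 to horizon, guard not reached → x = (-4.6381, -17.8091)

1 1.4850 0->1
2 2.4459 1->3
3 3.6361 3->2
4 4.4938 2->0
final: 0 -4.6381 -17.8091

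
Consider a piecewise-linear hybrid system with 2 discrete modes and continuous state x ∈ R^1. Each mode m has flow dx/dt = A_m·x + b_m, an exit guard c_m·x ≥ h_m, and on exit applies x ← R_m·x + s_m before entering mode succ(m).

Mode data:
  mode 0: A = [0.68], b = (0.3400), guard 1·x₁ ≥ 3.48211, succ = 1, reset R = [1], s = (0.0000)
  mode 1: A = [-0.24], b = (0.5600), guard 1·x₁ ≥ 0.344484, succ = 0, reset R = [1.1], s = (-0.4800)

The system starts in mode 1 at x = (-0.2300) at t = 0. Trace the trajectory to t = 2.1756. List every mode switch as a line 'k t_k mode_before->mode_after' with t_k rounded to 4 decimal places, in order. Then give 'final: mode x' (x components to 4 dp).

Mode 1: guard c·x = 0.3445 hit at Δt = 1.0573 (t = 1.0573), x⁻ = (0.3445) → reset → x⁺ = (-0.1011), jump to mode 0
Mode 0: flow for 1.1183 to horizon, guard not reached → x = (0.3534)

1 1.0573 1->0
final: 0 0.3534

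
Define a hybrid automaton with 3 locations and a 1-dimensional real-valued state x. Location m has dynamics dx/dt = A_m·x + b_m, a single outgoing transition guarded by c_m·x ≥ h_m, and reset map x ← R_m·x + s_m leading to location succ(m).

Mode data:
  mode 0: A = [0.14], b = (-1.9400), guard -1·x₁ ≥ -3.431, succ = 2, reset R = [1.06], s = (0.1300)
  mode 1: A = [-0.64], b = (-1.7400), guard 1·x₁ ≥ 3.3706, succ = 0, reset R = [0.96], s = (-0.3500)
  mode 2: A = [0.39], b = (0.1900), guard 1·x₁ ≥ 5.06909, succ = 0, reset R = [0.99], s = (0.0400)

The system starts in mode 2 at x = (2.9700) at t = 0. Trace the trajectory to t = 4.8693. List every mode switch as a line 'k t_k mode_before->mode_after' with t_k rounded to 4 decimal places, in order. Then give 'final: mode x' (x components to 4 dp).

Mode 2: guard c·x = 5.0691 hit at Δt = 1.2166 (t = 1.2166), x⁻ = (5.0691) → reset → x⁺ = (5.0584), jump to mode 0
Mode 0: guard c·x = -3.4310 hit at Δt = 1.2122 (t = 2.4288), x⁻ = (3.4310) → reset → x⁺ = (3.7669), jump to mode 2
Mode 2: guard c·x = 5.0691 hit at Δt = 0.6848 (t = 3.1136), x⁻ = (5.0691) → reset → x⁺ = (5.0584), jump to mode 0
Mode 0: guard c·x = -3.4310 hit at Δt = 1.2122 (t = 4.3258), x⁻ = (3.4310) → reset → x⁺ = (3.7669), jump to mode 2
Mode 2: flow for 0.5435 to horizon, guard not reached → x = (4.7713)

1 1.2166 2->0
2 2.4288 0->2
3 3.1136 2->0
4 4.3258 0->2
final: 2 4.7713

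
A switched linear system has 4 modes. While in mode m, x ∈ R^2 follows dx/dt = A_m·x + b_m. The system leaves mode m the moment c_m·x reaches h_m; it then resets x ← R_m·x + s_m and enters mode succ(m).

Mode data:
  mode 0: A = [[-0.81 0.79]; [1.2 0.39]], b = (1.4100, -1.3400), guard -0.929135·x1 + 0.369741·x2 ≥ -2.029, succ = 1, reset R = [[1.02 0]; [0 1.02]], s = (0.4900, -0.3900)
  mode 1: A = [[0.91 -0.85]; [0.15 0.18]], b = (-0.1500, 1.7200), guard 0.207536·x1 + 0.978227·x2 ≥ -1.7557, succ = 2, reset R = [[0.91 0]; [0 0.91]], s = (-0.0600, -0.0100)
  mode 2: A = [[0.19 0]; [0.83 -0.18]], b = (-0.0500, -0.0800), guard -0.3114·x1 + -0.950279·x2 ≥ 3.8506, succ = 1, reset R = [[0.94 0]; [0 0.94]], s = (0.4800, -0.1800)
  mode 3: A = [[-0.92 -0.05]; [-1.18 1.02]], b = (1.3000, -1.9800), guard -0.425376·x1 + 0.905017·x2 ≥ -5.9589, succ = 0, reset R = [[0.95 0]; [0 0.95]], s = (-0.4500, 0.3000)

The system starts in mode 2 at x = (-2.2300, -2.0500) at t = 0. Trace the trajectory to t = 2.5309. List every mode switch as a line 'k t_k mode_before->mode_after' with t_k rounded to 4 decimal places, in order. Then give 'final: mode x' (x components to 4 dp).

Mode 2: guard c·x = 3.8506 hit at Δt = 0.7170 (t = 0.7170), x⁻ = (-2.5939, -3.2021) → reset → x⁺ = (-1.9582, -3.1900), jump to mode 1
Mode 1: guard c·x = -1.7557 hit at Δt = 1.5086 (t = 2.2256), x⁻ = (-1.0118, -1.5801) → reset → x⁺ = (-0.9807, -1.4479), jump to mode 2
Mode 2: flow for 0.3053 to horizon, guard not reached → x = (-1.0550, -1.6452)

1 0.7170 2->1
2 2.2256 1->2
final: 2 -1.0550 -1.6452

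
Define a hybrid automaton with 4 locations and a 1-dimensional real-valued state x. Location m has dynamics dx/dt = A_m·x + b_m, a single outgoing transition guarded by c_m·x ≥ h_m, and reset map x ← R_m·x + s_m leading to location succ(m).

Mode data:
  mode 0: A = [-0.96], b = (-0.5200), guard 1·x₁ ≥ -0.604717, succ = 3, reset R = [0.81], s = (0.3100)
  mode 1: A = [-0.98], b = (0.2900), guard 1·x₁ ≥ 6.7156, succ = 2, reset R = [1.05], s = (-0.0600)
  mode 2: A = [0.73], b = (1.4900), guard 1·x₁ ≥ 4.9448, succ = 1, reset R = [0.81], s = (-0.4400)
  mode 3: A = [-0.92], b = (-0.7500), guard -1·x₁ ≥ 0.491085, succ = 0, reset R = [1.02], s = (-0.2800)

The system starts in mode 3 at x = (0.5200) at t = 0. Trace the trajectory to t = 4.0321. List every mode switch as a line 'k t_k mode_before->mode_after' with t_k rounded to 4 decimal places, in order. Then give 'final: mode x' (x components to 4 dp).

1 1.5388 3->0
2 2.9279 0->3
3 3.6595 3->0
final: 0 -0.7090

Mode 3: guard c·x = 0.4911 hit at Δt = 1.5388 (t = 1.5388), x⁻ = (-0.4911) → reset → x⁺ = (-0.7809), jump to mode 0
Mode 0: guard c·x = -0.6047 hit at Δt = 1.3891 (t = 2.9279), x⁻ = (-0.6047) → reset → x⁺ = (-0.1798), jump to mode 3
Mode 3: guard c·x = 0.4911 hit at Δt = 0.7316 (t = 3.6595), x⁻ = (-0.4911) → reset → x⁺ = (-0.7809), jump to mode 0
Mode 0: flow for 0.3726 to horizon, guard not reached → x = (-0.7090)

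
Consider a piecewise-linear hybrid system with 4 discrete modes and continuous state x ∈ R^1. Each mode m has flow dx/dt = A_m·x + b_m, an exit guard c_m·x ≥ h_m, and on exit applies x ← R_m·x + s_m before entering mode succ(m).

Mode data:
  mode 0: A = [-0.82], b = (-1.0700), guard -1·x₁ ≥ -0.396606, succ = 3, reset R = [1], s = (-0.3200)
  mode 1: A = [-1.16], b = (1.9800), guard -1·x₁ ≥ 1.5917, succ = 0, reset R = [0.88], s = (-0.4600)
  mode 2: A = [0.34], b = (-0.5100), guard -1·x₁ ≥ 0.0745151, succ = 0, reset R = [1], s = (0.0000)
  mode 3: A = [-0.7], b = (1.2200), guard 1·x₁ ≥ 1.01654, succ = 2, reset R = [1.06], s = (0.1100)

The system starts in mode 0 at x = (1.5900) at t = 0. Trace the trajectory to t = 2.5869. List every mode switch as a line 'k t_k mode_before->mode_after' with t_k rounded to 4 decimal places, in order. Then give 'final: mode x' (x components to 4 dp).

1 0.6481 0->3
2 1.8343 3->2
final: 2 1.0964

Mode 0: guard c·x = -0.3966 hit at Δt = 0.6481 (t = 0.6481), x⁻ = (0.3966) → reset → x⁺ = (0.0766), jump to mode 3
Mode 3: guard c·x = 1.0165 hit at Δt = 1.1862 (t = 1.8343), x⁻ = (1.0165) → reset → x⁺ = (1.1875), jump to mode 2
Mode 2: flow for 0.7526 to horizon, guard not reached → x = (1.0964)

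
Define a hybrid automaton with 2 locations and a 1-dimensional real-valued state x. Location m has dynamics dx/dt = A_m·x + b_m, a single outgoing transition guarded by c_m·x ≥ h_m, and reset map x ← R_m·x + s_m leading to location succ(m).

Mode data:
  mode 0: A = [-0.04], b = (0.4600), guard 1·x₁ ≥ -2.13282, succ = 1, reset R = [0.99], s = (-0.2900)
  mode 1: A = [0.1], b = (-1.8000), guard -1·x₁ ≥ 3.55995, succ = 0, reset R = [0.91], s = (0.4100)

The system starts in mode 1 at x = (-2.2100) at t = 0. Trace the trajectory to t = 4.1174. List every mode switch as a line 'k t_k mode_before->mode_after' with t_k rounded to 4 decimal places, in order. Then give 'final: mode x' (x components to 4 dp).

1 0.6466 1->0
2 1.8927 0->1
3 2.4450 1->0
4 3.6911 0->1
final: 1 -3.2900

Mode 1: guard c·x = 3.5600 hit at Δt = 0.6466 (t = 0.6466), x⁻ = (-3.5599) → reset → x⁺ = (-2.8296), jump to mode 0
Mode 0: guard c·x = -2.1328 hit at Δt = 1.2461 (t = 1.8927), x⁻ = (-2.1328) → reset → x⁺ = (-2.4015), jump to mode 1
Mode 1: guard c·x = 3.5600 hit at Δt = 0.5523 (t = 2.4450), x⁻ = (-3.5599) → reset → x⁺ = (-2.8296), jump to mode 0
Mode 0: guard c·x = -2.1328 hit at Δt = 1.2461 (t = 3.6911), x⁻ = (-2.1328) → reset → x⁺ = (-2.4015), jump to mode 1
Mode 1: flow for 0.4263 to horizon, guard not reached → x = (-3.2900)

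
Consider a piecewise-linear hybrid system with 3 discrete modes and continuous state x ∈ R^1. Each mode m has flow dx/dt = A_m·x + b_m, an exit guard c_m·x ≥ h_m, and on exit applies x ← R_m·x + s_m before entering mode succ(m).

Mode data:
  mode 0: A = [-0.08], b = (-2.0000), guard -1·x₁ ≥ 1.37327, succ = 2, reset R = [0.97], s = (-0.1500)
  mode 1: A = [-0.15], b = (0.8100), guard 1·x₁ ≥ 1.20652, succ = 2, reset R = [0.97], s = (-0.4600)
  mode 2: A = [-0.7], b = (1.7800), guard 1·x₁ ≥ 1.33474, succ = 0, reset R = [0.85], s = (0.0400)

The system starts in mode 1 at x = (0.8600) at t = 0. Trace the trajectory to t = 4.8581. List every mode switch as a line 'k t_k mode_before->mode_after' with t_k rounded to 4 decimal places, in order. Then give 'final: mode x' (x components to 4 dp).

Mode 1: guard c·x = 1.2065 hit at Δt = 0.5293 (t = 0.5293), x⁻ = (1.2065) → reset → x⁺ = (0.7103), jump to mode 2
Mode 2: guard c·x = 1.3347 hit at Δt = 0.5952 (t = 1.1245), x⁻ = (1.3347) → reset → x⁺ = (1.1745), jump to mode 0
Mode 0: guard c·x = 1.3733 hit at Δt = 1.2801 (t = 2.4046), x⁻ = (-1.3733) → reset → x⁺ = (-1.4821), jump to mode 2
Mode 2: guard c·x = 1.3347 hit at Δt = 1.7192 (t = 4.1238), x⁻ = (1.3347) → reset → x⁺ = (1.1745), jump to mode 0
Mode 0: flow for 0.7343 to horizon, guard not reached → x = (-0.3188)

1 0.5293 1->2
2 1.1245 2->0
3 2.4046 0->2
4 4.1238 2->0
final: 0 -0.3188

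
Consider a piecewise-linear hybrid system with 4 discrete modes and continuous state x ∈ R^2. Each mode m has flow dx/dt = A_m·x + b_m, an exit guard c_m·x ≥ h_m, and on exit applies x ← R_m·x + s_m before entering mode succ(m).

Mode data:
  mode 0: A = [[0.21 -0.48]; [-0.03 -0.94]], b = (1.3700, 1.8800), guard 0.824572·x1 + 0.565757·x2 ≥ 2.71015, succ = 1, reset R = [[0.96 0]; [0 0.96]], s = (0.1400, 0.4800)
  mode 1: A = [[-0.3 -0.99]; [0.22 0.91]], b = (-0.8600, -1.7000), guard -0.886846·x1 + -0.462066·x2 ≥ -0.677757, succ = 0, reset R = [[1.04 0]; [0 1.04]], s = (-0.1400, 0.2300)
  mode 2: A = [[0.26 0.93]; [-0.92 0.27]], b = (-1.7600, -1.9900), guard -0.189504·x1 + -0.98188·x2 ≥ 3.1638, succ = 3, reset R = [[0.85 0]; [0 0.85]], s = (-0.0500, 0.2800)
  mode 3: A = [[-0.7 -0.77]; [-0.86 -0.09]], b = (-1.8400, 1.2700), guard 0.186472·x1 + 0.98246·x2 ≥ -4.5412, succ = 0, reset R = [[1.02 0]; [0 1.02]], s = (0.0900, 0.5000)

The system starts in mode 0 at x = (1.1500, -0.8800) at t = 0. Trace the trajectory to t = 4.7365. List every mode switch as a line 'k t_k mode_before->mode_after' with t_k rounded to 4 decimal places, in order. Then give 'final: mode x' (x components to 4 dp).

Mode 0: guard c·x = 2.7102 hit at Δt = 0.9206 (t = 0.9206), x⁻ = (2.7729, 0.7488) → reset → x⁺ = (2.8020, 1.1989), jump to mode 1
Mode 1: guard c·x = -0.6778 hit at Δt = 1.0351 (t = 1.9557), x⁻ = (0.3557, 0.7842) → reset → x⁺ = (0.2299, 1.0455), jump to mode 0
Mode 0: guard c·x = 2.7102 hit at Δt = 2.1097 (t = 4.0654), x⁻ = (2.0311, 1.8300) → reset → x⁺ = (2.0899, 2.2368), jump to mode 1
Mode 1: flow for 0.6711 to horizon, guard not reached → x = (-0.3217, 2.7494)

1 0.9206 0->1
2 1.9557 1->0
3 4.0654 0->1
final: 1 -0.3217 2.7494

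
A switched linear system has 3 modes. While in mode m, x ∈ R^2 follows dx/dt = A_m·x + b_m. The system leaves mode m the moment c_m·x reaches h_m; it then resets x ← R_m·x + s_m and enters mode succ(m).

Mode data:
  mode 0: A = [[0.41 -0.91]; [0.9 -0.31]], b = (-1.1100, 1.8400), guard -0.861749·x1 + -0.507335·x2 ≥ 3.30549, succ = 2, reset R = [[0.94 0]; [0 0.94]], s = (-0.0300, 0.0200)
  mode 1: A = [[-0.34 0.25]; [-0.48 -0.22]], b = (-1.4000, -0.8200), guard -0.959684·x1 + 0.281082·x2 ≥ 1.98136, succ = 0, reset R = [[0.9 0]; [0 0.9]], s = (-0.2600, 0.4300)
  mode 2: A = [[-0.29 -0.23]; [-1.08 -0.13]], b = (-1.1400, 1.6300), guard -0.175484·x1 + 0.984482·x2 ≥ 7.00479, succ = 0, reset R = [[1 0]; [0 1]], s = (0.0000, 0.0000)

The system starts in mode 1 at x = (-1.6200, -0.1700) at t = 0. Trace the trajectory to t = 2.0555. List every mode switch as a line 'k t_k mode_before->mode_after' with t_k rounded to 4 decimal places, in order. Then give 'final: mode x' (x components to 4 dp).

1 0.5926 1->0
2 1.2389 0->2
final: 2 -3.9612 4.1943

Mode 1: guard c·x = 1.9814 hit at Δt = 0.5926 (t = 0.5926), x⁻ = (-2.0955, -0.1056) → reset → x⁺ = (-2.1460, 0.3349), jump to mode 0
Mode 0: guard c·x = 3.3055 hit at Δt = 0.6463 (t = 1.2389), x⁻ = (-3.7164, -0.2028) → reset → x⁺ = (-3.5234, -0.1706), jump to mode 2
Mode 2: flow for 0.8166 to horizon, guard not reached → x = (-3.9612, 4.1943)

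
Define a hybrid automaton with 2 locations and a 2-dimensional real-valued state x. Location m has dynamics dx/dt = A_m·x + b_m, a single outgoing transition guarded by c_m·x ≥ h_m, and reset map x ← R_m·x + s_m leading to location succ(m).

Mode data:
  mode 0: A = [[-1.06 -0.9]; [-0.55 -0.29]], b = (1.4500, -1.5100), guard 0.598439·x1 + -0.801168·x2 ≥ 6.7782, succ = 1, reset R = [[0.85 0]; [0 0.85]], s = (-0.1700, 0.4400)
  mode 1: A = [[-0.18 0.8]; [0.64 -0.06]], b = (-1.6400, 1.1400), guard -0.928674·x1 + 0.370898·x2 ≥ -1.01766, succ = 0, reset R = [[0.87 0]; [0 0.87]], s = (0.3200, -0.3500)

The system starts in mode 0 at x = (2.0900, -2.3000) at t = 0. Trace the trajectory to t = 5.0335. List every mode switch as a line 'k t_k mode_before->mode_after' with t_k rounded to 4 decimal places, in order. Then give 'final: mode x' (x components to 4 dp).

1 1.4035 0->1
2 2.1462 1->0
3 3.8377 0->1
4 4.5633 1->0
final: 0 1.7222 -3.0609

Mode 0: guard c·x = 6.7782 hit at Δt = 1.4035 (t = 1.4035), x⁻ = (4.2384, -5.2945) → reset → x⁺ = (3.4327, -4.0603), jump to mode 1
Mode 1: guard c·x = -1.0177 hit at Δt = 0.7427 (t = 2.1462), x⁻ = (0.1864, -2.2770) → reset → x⁺ = (0.4822, -2.3310), jump to mode 0
Mode 0: guard c·x = 6.7782 hit at Δt = 1.6915 (t = 3.8377), x⁻ = (4.1489, -5.3613) → reset → x⁺ = (3.3566, -4.1171), jump to mode 1
Mode 1: guard c·x = -1.0177 hit at Δt = 0.7256 (t = 4.5633), x⁻ = (0.1386, -2.3968) → reset → x⁺ = (0.4406, -2.4352), jump to mode 0
Mode 0: flow for 0.4702 to horizon, guard not reached → x = (1.7222, -3.0609)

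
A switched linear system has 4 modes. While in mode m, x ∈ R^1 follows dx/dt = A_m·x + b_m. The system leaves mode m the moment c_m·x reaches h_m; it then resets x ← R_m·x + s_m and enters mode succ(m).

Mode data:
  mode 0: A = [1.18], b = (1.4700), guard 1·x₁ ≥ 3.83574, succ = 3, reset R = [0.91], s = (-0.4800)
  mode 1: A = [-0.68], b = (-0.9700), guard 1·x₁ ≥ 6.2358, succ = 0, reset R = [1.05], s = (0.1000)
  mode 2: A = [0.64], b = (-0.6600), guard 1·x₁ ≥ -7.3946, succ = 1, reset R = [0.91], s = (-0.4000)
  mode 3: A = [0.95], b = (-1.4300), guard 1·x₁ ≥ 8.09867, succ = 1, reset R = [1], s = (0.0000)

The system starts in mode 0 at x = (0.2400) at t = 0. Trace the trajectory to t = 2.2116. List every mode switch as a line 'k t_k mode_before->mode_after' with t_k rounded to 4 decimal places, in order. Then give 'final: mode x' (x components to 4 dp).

1 1.0421 0->3
final: 3 6.0774

Mode 0: guard c·x = 3.8357 hit at Δt = 1.0421 (t = 1.0421), x⁻ = (3.8357) → reset → x⁺ = (3.0105), jump to mode 3
Mode 3: flow for 1.1695 to horizon, guard not reached → x = (6.0774)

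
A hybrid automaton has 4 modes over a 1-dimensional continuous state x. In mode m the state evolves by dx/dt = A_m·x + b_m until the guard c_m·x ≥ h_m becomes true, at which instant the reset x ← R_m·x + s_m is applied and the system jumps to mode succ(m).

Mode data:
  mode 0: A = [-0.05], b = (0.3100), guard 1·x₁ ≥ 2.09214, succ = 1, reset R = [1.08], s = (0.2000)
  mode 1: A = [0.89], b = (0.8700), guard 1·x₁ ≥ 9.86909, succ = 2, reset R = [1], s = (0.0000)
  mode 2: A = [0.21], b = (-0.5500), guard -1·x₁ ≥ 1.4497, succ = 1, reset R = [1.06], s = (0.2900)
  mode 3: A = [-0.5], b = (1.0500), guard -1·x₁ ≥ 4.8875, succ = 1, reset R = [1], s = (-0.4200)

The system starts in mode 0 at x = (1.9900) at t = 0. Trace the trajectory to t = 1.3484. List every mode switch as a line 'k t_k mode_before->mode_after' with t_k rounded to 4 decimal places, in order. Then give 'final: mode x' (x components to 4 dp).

1 0.4912 0->1
final: 1 6.3932

Mode 0: guard c·x = 2.0921 hit at Δt = 0.4912 (t = 0.4912), x⁻ = (2.0921) → reset → x⁺ = (2.4595), jump to mode 1
Mode 1: flow for 0.8572 to horizon, guard not reached → x = (6.3932)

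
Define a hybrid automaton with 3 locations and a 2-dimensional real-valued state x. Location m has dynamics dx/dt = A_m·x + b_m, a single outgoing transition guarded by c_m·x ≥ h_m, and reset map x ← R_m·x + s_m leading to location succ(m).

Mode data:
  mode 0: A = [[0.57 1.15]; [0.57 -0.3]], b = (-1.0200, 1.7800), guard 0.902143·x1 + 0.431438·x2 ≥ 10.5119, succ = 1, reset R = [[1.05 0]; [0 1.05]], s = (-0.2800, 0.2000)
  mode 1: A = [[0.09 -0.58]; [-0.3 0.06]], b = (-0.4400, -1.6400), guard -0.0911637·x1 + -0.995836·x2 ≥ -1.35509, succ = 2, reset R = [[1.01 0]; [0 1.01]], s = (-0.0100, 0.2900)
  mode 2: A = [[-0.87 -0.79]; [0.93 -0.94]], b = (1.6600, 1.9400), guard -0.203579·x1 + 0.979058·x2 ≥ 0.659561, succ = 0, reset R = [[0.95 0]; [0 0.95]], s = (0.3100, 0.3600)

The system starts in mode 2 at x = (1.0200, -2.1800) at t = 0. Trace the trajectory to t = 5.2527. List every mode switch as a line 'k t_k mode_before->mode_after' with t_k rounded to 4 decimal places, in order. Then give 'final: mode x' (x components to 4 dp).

1 0.8529 2->0
2 2.2131 0->1
3 3.7238 1->2
4 3.8526 2->0
5 4.3630 0->1
final: 1 8.2084 1.5025

Mode 2: guard c·x = 0.6596 hit at Δt = 0.8529 (t = 0.8529), x⁻ = (1.5876, 1.0038) → reset → x⁺ = (1.8182, 1.3136), jump to mode 0
Mode 0: guard c·x = 10.5119 hit at Δt = 1.3602 (t = 2.2131), x⁻ = (8.8888, 5.7783) → reset → x⁺ = (9.0532, 6.2672), jump to mode 1
Mode 1: guard c·x = -1.3551 hit at Δt = 1.5107 (t = 3.7238), x⁻ = (6.3519, 0.7793) → reset → x⁺ = (6.4055, 1.0771), jump to mode 2
Mode 2: guard c·x = 0.6596 hit at Δt = 0.1288 (t = 3.8526), x⁻ = (5.7846, 1.8765) → reset → x⁺ = (5.8053, 2.1427), jump to mode 0
Mode 0: guard c·x = 10.5119 hit at Δt = 0.5105 (t = 4.3630), x⁻ = (9.4098, 4.6887) → reset → x⁺ = (9.6003, 5.1231), jump to mode 1
Mode 1: flow for 0.8897 to horizon, guard not reached → x = (8.2084, 1.5025)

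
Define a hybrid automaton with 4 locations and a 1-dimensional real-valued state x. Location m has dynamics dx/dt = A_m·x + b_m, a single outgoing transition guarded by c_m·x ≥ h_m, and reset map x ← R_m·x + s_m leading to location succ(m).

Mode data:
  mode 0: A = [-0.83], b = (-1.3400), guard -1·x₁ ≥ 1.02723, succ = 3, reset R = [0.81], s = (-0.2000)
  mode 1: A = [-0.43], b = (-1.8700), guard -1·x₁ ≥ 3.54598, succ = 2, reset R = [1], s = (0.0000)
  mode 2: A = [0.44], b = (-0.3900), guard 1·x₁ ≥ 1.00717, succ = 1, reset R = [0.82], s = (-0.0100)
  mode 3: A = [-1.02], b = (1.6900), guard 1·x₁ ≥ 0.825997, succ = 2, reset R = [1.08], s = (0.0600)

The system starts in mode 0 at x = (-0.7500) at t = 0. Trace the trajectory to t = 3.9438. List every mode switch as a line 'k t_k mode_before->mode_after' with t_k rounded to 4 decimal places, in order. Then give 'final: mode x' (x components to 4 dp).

1 0.4659 0->3
2 1.6173 3->2
3 3.0011 2->1
final: 1 -0.9053

Mode 0: guard c·x = 1.0272 hit at Δt = 0.4659 (t = 0.4659), x⁻ = (-1.0272) → reset → x⁺ = (-1.0321), jump to mode 3
Mode 3: guard c·x = 0.8260 hit at Δt = 1.1514 (t = 1.6173), x⁻ = (0.8260) → reset → x⁺ = (0.9521), jump to mode 2
Mode 2: guard c·x = 1.0072 hit at Δt = 1.3838 (t = 3.0011), x⁻ = (1.0072) → reset → x⁺ = (0.8159), jump to mode 1
Mode 1: flow for 0.9427 to horizon, guard not reached → x = (-0.9053)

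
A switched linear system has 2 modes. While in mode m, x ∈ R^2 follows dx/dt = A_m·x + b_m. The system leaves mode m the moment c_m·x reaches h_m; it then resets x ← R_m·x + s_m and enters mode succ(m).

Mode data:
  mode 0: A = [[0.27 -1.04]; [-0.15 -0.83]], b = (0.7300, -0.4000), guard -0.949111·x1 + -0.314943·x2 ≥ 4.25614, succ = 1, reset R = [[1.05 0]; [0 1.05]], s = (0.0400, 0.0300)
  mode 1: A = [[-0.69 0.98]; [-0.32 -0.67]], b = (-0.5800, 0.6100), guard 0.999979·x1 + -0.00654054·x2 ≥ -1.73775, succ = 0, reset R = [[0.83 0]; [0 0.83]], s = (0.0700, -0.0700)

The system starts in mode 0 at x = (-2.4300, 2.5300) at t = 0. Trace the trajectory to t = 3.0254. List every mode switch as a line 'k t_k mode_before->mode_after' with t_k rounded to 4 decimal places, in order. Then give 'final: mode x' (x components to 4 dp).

1 1.2151 0->1
2 2.2509 1->0
final: 0 -1.9352 0.6490

Mode 0: guard c·x = 4.2561 hit at Δt = 1.2151 (t = 1.2151), x⁻ = (-4.8381, 1.0661) → reset → x⁺ = (-5.0400, 1.1494), jump to mode 1
Mode 1: guard c·x = -1.7377 hit at Δt = 1.0358 (t = 2.2509), x⁻ = (-1.7263, 1.7577) → reset → x⁺ = (-1.3628, 1.3889), jump to mode 0
Mode 0: flow for 0.7745 to horizon, guard not reached → x = (-1.9352, 0.6490)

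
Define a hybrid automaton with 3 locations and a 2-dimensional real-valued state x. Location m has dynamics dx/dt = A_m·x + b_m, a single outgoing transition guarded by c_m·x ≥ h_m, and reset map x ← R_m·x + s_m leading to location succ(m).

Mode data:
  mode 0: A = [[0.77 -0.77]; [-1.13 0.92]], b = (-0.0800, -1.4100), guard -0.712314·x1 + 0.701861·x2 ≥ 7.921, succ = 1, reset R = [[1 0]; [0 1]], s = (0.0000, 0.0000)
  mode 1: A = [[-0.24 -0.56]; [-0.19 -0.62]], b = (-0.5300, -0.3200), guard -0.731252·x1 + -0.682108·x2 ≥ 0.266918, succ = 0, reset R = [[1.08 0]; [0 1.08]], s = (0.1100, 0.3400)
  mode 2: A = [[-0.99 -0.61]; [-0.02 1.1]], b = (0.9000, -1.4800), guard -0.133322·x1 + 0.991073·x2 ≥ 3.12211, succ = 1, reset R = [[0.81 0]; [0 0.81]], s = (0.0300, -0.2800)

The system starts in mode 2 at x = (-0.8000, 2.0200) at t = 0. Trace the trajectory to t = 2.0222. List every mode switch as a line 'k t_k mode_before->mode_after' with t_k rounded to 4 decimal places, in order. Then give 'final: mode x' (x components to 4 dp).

1 0.8344 2->1
2 1.6528 1->0
final: 0 -2.7960 2.7940

Mode 2: guard c·x = 3.1221 hit at Δt = 0.8344 (t = 0.8344), x⁻ = (-0.7153, 3.0540) → reset → x⁺ = (-0.5494, 2.1937), jump to mode 1
Mode 1: guard c·x = 0.2669 hit at Δt = 0.8184 (t = 1.6528), x⁻ = (-1.5345, 1.2537) → reset → x⁺ = (-1.5472, 1.6940), jump to mode 0
Mode 0: flow for 0.3694 to horizon, guard not reached → x = (-2.7960, 2.7940)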